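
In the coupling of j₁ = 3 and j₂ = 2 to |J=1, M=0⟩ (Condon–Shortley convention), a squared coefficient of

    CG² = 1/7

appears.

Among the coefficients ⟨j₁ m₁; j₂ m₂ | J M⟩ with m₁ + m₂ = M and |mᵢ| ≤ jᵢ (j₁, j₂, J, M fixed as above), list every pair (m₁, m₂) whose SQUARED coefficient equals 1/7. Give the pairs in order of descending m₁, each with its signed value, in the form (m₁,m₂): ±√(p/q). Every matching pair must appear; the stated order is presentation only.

(2,-2): +√(1/7); (-2,2): +√(1/7)

Admissible pairs with m₁+m₂ = M = 0: (-2,2), (-1,1), (0,0), (1,-1), (2,-2)
  (m₁,m₂)=(2,-2): CG² = 1/7, CG = +√(1/7)   ← matches the target
  (m₁,m₂)=(1,-1): CG² = 8/35, CG = −√(8/35)
  (m₁,m₂)=(0,0): CG² = 9/35, CG = +√(9/35)
  (m₁,m₂)=(-1,1): CG² = 8/35, CG = −√(8/35)
  (m₁,m₂)=(-2,2): CG² = 1/7, CG = +√(1/7)   ← matches the target
Pairs with CG² = 1/7: (2,-2): +√(1/7); (-2,2): +√(1/7)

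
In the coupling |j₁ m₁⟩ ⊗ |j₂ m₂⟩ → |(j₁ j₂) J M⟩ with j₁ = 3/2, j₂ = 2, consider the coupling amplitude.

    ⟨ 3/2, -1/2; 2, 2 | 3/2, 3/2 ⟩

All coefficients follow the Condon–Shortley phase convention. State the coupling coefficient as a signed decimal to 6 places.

j₁+j₂−J=2  J+j₁−j₂=1  J−j₁+j₂=2  j₁+j₂+J+1=6
(j₁±m₁, j₂±m₂, J±M) = (1,2,4,0,3,0)
P² = 32/5
sum k=2..2:
  [2] +1/4 = 1/4
S = 1/4
C² = P²·S² = 2/5 ; C = +0.632456

+0.632456  (= +√(2/5))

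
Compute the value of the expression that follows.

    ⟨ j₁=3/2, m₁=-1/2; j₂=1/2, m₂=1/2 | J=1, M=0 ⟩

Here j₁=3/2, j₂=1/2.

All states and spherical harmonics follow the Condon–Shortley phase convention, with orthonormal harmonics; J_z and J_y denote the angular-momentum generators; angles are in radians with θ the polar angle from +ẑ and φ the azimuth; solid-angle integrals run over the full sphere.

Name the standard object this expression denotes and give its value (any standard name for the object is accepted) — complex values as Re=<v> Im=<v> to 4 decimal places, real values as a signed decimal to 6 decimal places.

This is a Clebsch–Gordan (vector-coupling) coefficient.
j₁+j₂−J=1  J+j₁−j₂=2  J−j₁+j₂=0  j₁+j₂+J+1=4
(j₁±m₁, j₂±m₂, J±M) = (1,2,1,0,1,1)
P² = 1/2
sum k=1..1:
  [1] −1/1 = -1
S = -1
C² = P²·S² = 1/2 ; C = -0.707107

Clebsch–Gordan coefficient, −√(1/2) ≈ -0.707107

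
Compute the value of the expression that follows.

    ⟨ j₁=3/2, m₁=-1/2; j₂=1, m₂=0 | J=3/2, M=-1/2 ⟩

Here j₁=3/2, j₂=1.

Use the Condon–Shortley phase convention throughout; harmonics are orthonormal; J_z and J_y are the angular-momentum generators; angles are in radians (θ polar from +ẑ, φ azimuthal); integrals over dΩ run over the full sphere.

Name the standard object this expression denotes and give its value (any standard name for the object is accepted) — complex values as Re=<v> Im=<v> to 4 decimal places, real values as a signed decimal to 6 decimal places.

This is a Clebsch–Gordan (vector-coupling) coefficient.
triangle: 1!×2!×1!/5! = 2/120
(j±m)!: 1!×2!×1!×1!×1!×2! = 4
prefactor² = (2J+1)×Δ×N² = 4/15
  k=0: +1/(0!×1!×2!×1!×0!×0!) = 1/2
  k=1: −1/(1!×0!×1!×0!×1!×1!) = -1
Σ = -1/2  ⇒  CG² = 4/15×(-1/2)² = 1/15
CG = −√(1/15) = -0.258199

Clebsch–Gordan coefficient, −√(1/15) ≈ -0.258199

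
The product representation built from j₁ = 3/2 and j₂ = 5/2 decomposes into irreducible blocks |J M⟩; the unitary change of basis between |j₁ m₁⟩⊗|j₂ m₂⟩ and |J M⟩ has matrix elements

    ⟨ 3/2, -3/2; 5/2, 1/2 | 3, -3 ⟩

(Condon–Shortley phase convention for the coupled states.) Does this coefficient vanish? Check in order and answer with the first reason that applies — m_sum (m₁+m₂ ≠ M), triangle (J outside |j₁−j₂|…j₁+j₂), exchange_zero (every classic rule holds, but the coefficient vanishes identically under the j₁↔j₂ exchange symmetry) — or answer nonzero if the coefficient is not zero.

m_sum

m-sum: m₁+m₂ = -3/2+1/2 = -1, M = -3  ✗ ⇒ coefficient is 0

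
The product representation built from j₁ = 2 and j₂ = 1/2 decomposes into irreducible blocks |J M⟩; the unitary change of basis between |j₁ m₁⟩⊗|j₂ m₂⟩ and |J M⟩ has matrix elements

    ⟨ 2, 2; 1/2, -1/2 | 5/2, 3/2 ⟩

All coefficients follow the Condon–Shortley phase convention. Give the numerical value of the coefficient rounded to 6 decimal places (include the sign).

+0.447214  (= +√(1/5))

j₁+j₂−J=0  J+j₁−j₂=4  J−j₁+j₂=1  j₁+j₂+J+1=6
(j₁±m₁, j₂±m₂, J±M) = (4,0,0,1,4,1)
P² = 576/5
sum k=0..0:
  [0] +1/24 = 1/24
S = 1/24
C² = P²·S² = 1/5 ; C = +0.447214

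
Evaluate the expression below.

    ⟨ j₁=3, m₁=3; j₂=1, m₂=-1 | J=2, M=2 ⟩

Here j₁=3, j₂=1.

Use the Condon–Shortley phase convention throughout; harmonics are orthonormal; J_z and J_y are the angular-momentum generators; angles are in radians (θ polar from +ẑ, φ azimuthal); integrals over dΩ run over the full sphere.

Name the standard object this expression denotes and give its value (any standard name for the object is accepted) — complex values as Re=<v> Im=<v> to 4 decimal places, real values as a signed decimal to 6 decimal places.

Clebsch–Gordan coefficient, +√(5/7) ≈ +0.845154

This is a Clebsch–Gordan (vector-coupling) coefficient.
√[5·2!4!0!/7! · 6!0!0!2!4!0!] = √(11520/7)
  +(−1)^0/∏(0,2,0,0,4,0)! = 1/48  (running 1/48)
⟨..|..⟩ = √(11520/7)·(1/48) = +0.845154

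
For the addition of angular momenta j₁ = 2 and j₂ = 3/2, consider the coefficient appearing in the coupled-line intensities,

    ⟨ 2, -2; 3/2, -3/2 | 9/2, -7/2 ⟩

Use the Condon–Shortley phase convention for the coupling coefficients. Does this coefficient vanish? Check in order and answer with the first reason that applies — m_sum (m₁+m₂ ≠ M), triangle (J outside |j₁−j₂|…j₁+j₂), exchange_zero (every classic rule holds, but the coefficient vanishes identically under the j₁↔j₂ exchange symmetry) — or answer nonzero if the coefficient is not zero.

m-sum: m₁+m₂ = -2+(-3/2) = -7/2, M = -7/2  ✓
triangle: need |j₁−j₂| ≤ J ≤ j₁+j₂, i.e. J ∈ [1/2, 7/2]; J = 9/2 is outside ✗ ⇒ coefficient is 0

triangle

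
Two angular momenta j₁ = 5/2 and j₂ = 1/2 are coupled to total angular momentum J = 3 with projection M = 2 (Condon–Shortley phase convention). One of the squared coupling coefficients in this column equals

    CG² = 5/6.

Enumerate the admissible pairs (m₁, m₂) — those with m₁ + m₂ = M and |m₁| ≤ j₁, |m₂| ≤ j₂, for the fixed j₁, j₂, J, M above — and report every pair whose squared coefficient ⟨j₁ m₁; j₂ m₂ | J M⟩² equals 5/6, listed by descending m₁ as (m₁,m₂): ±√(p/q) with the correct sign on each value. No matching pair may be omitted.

(3/2,1/2): +√(5/6)

Admissible pairs with m₁+m₂ = M = 2: (3/2,1/2), (5/2,-1/2)
  (m₁,m₂)=(5/2,-1/2): CG² = 1/6, CG = +√(1/6)
  (m₁,m₂)=(3/2,1/2): CG² = 5/6, CG = +√(5/6)   ← matches the target
Pairs with CG² = 5/6: (3/2,1/2): +√(5/6)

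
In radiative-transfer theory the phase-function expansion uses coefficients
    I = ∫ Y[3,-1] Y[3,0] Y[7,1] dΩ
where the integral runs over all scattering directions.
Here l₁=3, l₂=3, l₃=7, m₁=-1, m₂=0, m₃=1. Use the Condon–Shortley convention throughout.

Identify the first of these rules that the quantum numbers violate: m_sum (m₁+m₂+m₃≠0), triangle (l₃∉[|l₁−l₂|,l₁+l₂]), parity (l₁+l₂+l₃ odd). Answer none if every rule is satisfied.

m₁+m₂+m₃ = -1 + 0 + 1 = 0  ✓
triangle: need |l₁−l₂| ≤ l₃ ≤ l₁+l₂ = [0,6]; l₃=7 is outside  ✗
parity: l₁+l₂+l₃ = 13 is odd

triangle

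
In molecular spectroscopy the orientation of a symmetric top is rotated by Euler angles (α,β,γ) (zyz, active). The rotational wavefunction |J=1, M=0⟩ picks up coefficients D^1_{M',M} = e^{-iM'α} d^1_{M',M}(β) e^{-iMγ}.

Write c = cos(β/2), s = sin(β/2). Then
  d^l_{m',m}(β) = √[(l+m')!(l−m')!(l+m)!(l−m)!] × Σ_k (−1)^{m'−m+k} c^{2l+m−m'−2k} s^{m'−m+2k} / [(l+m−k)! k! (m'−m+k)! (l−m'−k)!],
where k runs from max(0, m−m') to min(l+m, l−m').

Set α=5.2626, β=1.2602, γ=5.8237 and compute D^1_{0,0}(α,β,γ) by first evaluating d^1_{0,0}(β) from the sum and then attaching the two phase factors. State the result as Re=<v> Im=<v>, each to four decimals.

First d^1_{0,0}(β=1.2602), then the phase factors e^{-i(0)α} and e^{-i(0)γ}:
Half-angle: c=0.807969, s=0.589226. N=√(1·1·1·1)=1.000000
Admissible k: 0..1 (factorial args all ≥0)
  k=0: (−1)^0·1.0000/(1)·0.8080^2·0.5892^0 = +0.652813
  k=1: (−1)^1·1.0000/(1)·0.8080^0·0.5892^2 = -0.347187
d^1_{0,0}(1.2602) = +0.652813 -0.347187 = +0.305626
D = (+1.000000+0.000000i)·(+0.305626)·(+1.000000+0.000000i) = +0.305626+0.000000i

Re=0.3056 Im=0.0000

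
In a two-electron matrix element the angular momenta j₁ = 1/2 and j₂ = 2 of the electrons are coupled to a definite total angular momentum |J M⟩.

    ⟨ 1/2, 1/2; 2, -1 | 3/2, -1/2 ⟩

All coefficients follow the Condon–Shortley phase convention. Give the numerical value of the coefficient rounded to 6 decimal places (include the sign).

+0.774597  (= +√(3/5))

j₁+j₂−J=1  J+j₁−j₂=0  J−j₁+j₂=3  j₁+j₂+J+1=5
(j₁±m₁, j₂±m₂, J±M) = (1,0,1,3,1,2)
P² = 12/5
sum k=0..0:
  [0] +1/2 = 1/2
S = 1/2
C² = P²·S² = 3/5 ; C = +0.774597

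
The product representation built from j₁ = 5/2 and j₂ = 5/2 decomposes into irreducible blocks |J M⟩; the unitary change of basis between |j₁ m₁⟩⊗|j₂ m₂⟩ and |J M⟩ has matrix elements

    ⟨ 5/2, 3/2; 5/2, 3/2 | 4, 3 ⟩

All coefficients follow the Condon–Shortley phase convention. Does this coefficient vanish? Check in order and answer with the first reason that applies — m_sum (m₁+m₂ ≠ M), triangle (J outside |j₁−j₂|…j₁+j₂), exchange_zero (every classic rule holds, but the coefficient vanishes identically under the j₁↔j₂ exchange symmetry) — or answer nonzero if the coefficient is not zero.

exchange_zero

m-sum: m₁+m₂ = 3/2+3/2 = 3, M = 3  ✓
triangle: |j₁−j₂| = 0 ≤ J = 4 ≤ j₁+j₂ = 5  ✓
exchange: j₁=j₂ and m₁=m₂, and (−1)^(j₁+j₂−J) = (−1)^1 = −1 forces ⟨j₁m₁;j₂m₂|JM⟩ = −⟨j₂m₂;j₁m₁|JM⟩ = −⟨j₁m₁;j₂m₂|JM⟩ ⇒ the coefficient vanishes identically
Racah sum check: Σ_k collapses to 0 ⇒ CG = 0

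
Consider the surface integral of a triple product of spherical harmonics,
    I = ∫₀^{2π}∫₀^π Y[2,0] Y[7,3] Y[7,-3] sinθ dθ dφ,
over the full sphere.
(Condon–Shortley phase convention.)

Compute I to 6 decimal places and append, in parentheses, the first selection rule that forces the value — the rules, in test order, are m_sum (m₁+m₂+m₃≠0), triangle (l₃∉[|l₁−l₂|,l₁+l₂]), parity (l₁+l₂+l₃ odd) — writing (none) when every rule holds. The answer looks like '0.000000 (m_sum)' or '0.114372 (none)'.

-0.082772 (none)

Rules hold: Σm=0, L=16 even, 5≤7≤9.
N = 5·15·15 = 1125
Δ = 2!·2!·12!/17! = 1/185640
Racah Σ t=0..2: t=0:+1/2419200 t=1:−1/518400 t=2:+1/2419200 = -1/907200
⇒ 3j(2 7 7; 0 0 0)² = 56/3315, sgn +1
Racah Σ t=0..2: t=0:+1/29030400 t=1:−1/2177280 t=2:+1/3870720 = -29/174182400
⇒ 3j(2 7 7; 0 3 -3)² = 841/185640, sgn -1
4πI² = N·(3j₀)²·(3jₘ)² = 4205/48841
I = -1·√(0.0860957/4π) = -0.08277245
No selection rule forces the value: the integral is nonzero (none).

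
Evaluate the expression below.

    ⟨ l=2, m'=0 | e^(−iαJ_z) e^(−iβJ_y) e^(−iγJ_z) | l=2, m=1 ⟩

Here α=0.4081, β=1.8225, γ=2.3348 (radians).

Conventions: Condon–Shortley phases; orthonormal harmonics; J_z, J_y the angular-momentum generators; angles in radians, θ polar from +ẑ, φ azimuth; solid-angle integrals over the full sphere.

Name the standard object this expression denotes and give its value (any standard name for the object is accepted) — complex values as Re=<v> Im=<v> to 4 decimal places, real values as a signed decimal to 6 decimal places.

Wigner D-matrix element, Re=0.2044 Im=0.2133

This is a Wigner D-matrix element — the rotation-matrix element ⟨l m'| R(α,β,γ) |l m⟩ in the angular-momentum basis.
Split into d^2_{0,1}(β=1.8225) × two z-phases.
c=cos(1.822500/2)=0.612758, s=sin(1.822500/2)=0.790270; N=√[2·2·6·1]=4.898979
k: max(0,(1)−(0))=1 … min(2+(1),2−(0))=2
  k=1: (−1)^0·4.8990/(2)·0.6128^3·0.7903^1 = +0.445368
  k=2: (−1)^1·4.8990/(2)·0.6128^1·0.7903^3 = -0.740784
d^2_{0,1}(1.8225) = +0.445368 -0.740784 = -0.295416
D = (+1.000000+0.000000i)·(-0.295416)·(-0.691818-0.722072i) = +0.204374+0.213312i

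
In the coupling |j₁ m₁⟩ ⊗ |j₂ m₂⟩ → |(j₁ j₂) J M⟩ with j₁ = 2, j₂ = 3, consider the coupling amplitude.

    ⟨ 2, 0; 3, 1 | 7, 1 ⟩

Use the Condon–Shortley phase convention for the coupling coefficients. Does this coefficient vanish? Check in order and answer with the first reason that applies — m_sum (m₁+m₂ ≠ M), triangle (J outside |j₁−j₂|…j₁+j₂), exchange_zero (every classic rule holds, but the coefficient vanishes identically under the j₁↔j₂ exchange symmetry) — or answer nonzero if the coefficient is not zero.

m-sum: m₁+m₂ = 0+1 = 1, M = 1  ✓
triangle: need |j₁−j₂| ≤ J ≤ j₁+j₂, i.e. J ∈ [1, 5]; J = 7 is outside ✗ ⇒ coefficient is 0

triangle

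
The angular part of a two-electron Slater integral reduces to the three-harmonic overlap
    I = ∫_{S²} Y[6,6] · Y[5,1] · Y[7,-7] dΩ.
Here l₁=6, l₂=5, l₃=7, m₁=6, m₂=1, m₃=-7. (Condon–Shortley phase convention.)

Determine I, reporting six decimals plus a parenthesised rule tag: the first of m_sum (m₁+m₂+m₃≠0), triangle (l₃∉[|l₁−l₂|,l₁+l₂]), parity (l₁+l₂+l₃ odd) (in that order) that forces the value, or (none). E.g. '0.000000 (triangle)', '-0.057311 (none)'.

-0.114955 (none)

Checks pass: Σm=0; 18 even; l₃=7∈[1,11].
(2·6+1)(2·5+1)(2·7+1) = 2145
Δ: 4! 8! 6! / 19! → 1/174594420
sum: t=0:+1/4147200 t=1:−1/207360 t=2:+1/82944 t=3:−1/207360 t=4:+1/4147200 = 1/345600
3j²(6 5 7; 0 0 0) = Δ·Π!·Σ² = 420/46189  (sign -1)
sum: t=0:+1/696729600 = 1/696729600
3j²(6 5 7; 6 1 -7) = Δ·Π!·Σ² = 11/1292  (sign +1)
combine: 4πI² = 2145·420/46189·11/1292 = 17325/104329
take √, sign -1: I = -0.11495534
No selection rule forces the value: the integral is nonzero (none).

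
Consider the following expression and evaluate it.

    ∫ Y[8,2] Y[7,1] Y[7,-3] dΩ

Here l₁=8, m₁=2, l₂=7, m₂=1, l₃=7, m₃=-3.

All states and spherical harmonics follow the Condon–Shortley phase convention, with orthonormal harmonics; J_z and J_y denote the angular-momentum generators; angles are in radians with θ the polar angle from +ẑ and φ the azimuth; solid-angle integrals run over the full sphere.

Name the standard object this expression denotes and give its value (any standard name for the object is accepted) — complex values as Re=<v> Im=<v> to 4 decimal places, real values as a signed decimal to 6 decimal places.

Gaunt coefficient, -0.080215

This is a Gaunt coefficient — the integral of a triple product of spherical harmonics over the sphere.
m-sum 0 ✓  L=22 even ✓  1≤7≤15 ✓
Π(2lᵢ+1) = 17×15×15 = 3825
triangle coeff Δ(8,7,7) = 1/22086194130
Σ_t [1,7]: t=1:−1/18289152000 t=2:+1/248832000 t=3:−1/24883200 t=4:+1/11943936 t=5:−1/24883200 t=6:+1/248832000 t=7:−1/18289152000 = 11/975421440
(3j)²=1750/289731 [(8 7 7; 0 0 0)], sign=-1
Σ_t [2,6]: t=2:+1/597196800 t=3:−1/62208000 t=4:+1/39813120 t=5:−1/130636800 t=6:+1/2786918400 = 143/41803776000
(3j)²=26/7429 [(8 7 7; 2 1 -3)], sign=+1
⇒ 4πI² = 262500/3246473
I = (-1)√(262500/3246473/(4π)) = -0.08021467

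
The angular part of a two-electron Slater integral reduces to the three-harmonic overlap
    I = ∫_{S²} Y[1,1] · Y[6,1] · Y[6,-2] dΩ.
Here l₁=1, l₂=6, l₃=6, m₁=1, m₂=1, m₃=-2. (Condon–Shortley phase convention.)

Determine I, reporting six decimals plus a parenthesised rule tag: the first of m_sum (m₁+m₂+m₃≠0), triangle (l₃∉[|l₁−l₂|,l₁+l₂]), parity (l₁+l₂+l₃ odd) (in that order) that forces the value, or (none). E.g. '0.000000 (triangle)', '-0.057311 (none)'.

Σlᵢ=13 odd — θ-integrand is odd under cosθ→−cosθ; I=0

0.000000 (parity)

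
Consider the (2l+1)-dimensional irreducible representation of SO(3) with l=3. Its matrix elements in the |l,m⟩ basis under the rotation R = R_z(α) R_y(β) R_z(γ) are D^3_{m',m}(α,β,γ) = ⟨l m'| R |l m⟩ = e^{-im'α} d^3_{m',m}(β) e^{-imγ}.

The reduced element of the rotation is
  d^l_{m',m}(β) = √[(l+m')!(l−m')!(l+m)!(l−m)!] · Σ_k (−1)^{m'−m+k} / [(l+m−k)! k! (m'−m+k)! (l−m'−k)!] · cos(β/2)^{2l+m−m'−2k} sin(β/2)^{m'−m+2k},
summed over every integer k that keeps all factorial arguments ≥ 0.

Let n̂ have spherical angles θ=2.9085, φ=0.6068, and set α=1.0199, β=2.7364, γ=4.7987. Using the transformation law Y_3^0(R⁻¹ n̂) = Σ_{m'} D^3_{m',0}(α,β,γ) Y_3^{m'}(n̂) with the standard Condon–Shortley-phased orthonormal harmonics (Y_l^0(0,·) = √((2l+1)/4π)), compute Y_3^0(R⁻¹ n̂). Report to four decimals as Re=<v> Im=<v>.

Need the full column D^3_{m',0} for m'=−3..3 at α=1.0199, β=2.7364, γ=4.7987.
cos(β/2)=0.201213, sin(β/2)=0.979547
d^3_{-3,0}: single k=3 term ⇒ +0.034242;  D = -0.034127+0.002801i
d^3_{-2,0}: k∈[2..3] ⇒ +0.008615 -0.204162 = -0.195548;  D = +0.088387-0.174432i
d^3_{-1,0}: k∈[1..3] ⇒ +0.001119 -0.079572 +0.628600 = +0.550148;  D = +0.287976+0.468757i
d^3_{0,0}: k∈[0..3] ⇒ +0.000066 -0.014155 +0.335473 -0.883391 = -0.562007;  D = -0.562007+0.000000i
d^3_{1,0}: k∈[0..2] ⇒ -0.001119 +0.079572 -0.628600 = -0.550148;  D = -0.287976+0.468757i
d^3_{2,0}: k∈[0..1] ⇒ +0.008615 -0.204162 = -0.195548;  D = +0.088387+0.174432i
d^3_{3,0}: single k=0 term ⇒ -0.034242;  D = +0.034127+0.002801i
Y_3^{m'}(θ=2.9085,φ=0.6068) and Σ D·Y over m':
  (-0.0341+0.0028i)·(-0.0013-0.0050i)  (+0.0884-0.1744i)·(-0.0186+0.0497i)  (+0.2880+0.4688i)·(+0.2289-0.1589i)  (-0.5620+0.0000i)·(-0.6293+0.0000i)  (-0.2880+0.4688i)·(-0.2289-0.1589i)  (+0.0884+0.1744i)·(-0.0186-0.0497i)  (+0.0341+0.0028i)·(+0.0013-0.0050i)
Y_3^0(R⁻¹ n̂) = +0.648695+0.000000i

Re=0.6487 Im=0.0000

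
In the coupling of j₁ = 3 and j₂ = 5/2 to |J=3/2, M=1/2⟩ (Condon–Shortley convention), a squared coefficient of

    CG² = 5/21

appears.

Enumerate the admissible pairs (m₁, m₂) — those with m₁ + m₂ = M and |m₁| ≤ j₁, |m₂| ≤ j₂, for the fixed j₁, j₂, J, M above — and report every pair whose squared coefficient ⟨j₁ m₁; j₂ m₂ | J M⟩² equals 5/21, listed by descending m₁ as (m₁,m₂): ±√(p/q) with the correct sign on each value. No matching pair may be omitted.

(-2,5/2): +√(5/21)

Admissible pairs with m₁+m₂ = M = 1/2: (-2,5/2), (-1,3/2), (0,1/2), (1,-1/2), (2,-3/2), (3,-5/2)
  (m₁,m₂)=(3,-5/2): CG² = 5/14, CG = +√(5/14)
  (m₁,m₂)=(2,-3/2): CG² = 1/21, CG = −√(1/21)
  (m₁,m₂)=(1,-1/2): CG² = 1/105, CG = −√(1/105)
  (m₁,m₂)=(0,1/2): CG² = 4/35, CG = +√(4/35)
  (m₁,m₂)=(-1,3/2): CG² = 7/30, CG = −√(7/30)
  (m₁,m₂)=(-2,5/2): CG² = 5/21, CG = +√(5/21)   ← matches the target
Pairs with CG² = 5/21: (-2,5/2): +√(5/21)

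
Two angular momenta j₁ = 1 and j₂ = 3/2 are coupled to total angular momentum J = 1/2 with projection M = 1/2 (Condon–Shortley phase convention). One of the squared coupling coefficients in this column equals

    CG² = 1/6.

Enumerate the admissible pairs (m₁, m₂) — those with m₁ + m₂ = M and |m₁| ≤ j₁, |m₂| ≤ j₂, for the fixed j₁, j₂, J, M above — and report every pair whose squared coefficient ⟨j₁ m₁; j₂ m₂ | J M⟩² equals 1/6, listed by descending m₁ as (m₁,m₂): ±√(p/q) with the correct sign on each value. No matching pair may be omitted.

(1,-1/2): +√(1/6)

Admissible pairs with m₁+m₂ = M = 1/2: (-1,3/2), (0,1/2), (1,-1/2)
  (m₁,m₂)=(1,-1/2): CG² = 1/6, CG = +√(1/6)   ← matches the target
  (m₁,m₂)=(0,1/2): CG² = 1/3, CG = −√(1/3)
  (m₁,m₂)=(-1,3/2): CG² = 1/2, CG = +√(1/2)
Pairs with CG² = 1/6: (1,-1/2): +√(1/6)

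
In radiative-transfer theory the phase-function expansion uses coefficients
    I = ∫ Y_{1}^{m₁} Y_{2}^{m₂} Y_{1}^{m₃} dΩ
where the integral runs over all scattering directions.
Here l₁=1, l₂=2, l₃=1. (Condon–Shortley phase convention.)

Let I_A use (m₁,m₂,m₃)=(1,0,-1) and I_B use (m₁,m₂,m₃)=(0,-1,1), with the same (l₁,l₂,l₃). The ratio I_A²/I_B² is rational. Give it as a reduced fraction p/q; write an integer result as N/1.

Shared (l₁,l₂,l₃)=(1,2,1): N and (l;000)² cancel in I_A²/I_B².
A: Δ = 2!·0!·2!/5! = 1/30; Racah Σ t=0..0: t=0:+1/4 = 1/4; ⇒ 3j(1 2 1; 1 0 -1)² = 1/30, sgn +1
B: Δ = 2!·0!·2!/5! = 1/30; Racah Σ t=1..1: t=1:−1/2 = -1/2; ⇒ 3j(1 2 1; 0 -1 1)² = 1/10, sgn -1
I_A²/I_B² = (1/30)/(1/10) = 1/3

1/3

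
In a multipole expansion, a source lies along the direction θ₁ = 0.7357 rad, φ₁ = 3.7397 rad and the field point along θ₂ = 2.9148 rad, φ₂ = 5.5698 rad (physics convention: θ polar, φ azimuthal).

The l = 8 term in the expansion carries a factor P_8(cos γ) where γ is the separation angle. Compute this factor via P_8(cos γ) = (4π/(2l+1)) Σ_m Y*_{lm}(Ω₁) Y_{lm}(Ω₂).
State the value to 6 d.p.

0.158059

Expand P_8 via completeness: Σ_{m} conj(Y_{8,m}) at Ω₁ times Y_{8,m} at Ω₂ —
  term(m=-8) = -0.000000-0.000000i   from Y*(Ω₁)=+0.001536-0.021152i, Y(Ω₂)=+0.000003-0.000002i
  term(m=-7) = -0.000005+0.000001i   from Y*(Ω₁)=+0.047022+0.081062i, Y(Ω₂)=-0.000016+0.000056i
  term(m=-6) = -0.000002+0.000160i   from Y*(Ω₁)=-0.224638-0.107697i, Y(Ω₂)=-0.000270-0.000585i
  term(m=-5) = +0.002121+0.000597i   from Y*(Ω₁)=+0.425468-0.064763i, Y(Ω₂)=+0.004663+0.002112i
  term(m=-4) = +0.006685-0.011316i   from Y*(Ω₁)=-0.318828+0.296521i, Y(Ω₂)=-0.028943+0.008576i
  term(m=-3) = -0.008791-0.008923i   from Y*(Ω₁)=+0.021304-0.093715i, Y(Ω₂)=+0.070263-0.109775i
  term(m=-2) = +0.113577-0.064820i   from Y*(Ω₁)=-0.123204-0.313383i, Y(Ω₂)=+0.055740+0.384335i
  term(m=-1) = -0.047142-0.177710i   from Y*(Ω₁)=+0.224088+0.152685i, Y(Ω₂)=-0.512696-0.443703i
  term(m=+0) = +0.080941+0.000000i   from Y*(Ω₁)=+0.261417-0.000000i, Y(Ω₂)=+0.309623+0.000000i
  term(m=+1) = -0.047142+0.177710i   from Y*(Ω₁)=-0.224088+0.152685i, Y(Ω₂)=+0.512696-0.443703i
  term(m=+2) = +0.113577+0.064820i   from Y*(Ω₁)=-0.123204+0.313383i, Y(Ω₂)=+0.055740-0.384335i
  term(m=+3) = -0.008791+0.008923i   from Y*(Ω₁)=-0.021304-0.093715i, Y(Ω₂)=-0.070263-0.109775i
  term(m=+4) = +0.006685+0.011316i   from Y*(Ω₁)=-0.318828-0.296521i, Y(Ω₂)=-0.028943-0.008576i
  term(m=+5) = +0.002121-0.000597i   from Y*(Ω₁)=-0.425468-0.064763i, Y(Ω₂)=-0.004663+0.002112i
  term(m=+6) = -0.000002-0.000160i   from Y*(Ω₁)=-0.224638+0.107697i, Y(Ω₂)=-0.000270+0.000585i
  term(m=+7) = -0.000005-0.000001i   from Y*(Ω₁)=-0.047022+0.081062i, Y(Ω₂)=+0.000016+0.000056i
  term(m=+8) = -0.000000+0.000000i   from Y*(Ω₁)=+0.001536+0.021152i, Y(Ω₂)=+0.000003+0.000002i
Σ over m = +0.213824+0.000000i; ×(4π/17) → +0.158059+0.000000i. Real part: 0.158059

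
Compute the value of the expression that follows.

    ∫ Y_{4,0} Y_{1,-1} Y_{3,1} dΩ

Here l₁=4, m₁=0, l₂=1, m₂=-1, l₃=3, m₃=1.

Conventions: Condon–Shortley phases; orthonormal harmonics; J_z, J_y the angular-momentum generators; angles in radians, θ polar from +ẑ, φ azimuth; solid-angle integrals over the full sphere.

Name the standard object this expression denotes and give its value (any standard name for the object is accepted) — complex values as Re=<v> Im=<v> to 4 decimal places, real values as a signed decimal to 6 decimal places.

This is a Gaunt coefficient — the integral of a triple product of spherical harmonics over the sphere.
Checks pass: Σm=0; 8 even; l₃=3∈[3,5].
(2·4+1)(2·1+1)(2·3+1) = 189
Δ: 2! 6! 0! / 9! → 1/252
sum: t=1:−1/36 = -1/36
3j²(4 1 3; 0 0 0) = Δ·Π!·Σ² = 4/63  (sign +1)
sum: t=0:+1/96 = 1/96
3j²(4 1 3; 0 -1 1) = Δ·Π!·Σ² = 1/42  (sign +1)
combine: 4πI² = 189·4/63·1/42 = 2/7
take √, sign +1: I = 0.15078601

Gaunt coefficient, +0.150786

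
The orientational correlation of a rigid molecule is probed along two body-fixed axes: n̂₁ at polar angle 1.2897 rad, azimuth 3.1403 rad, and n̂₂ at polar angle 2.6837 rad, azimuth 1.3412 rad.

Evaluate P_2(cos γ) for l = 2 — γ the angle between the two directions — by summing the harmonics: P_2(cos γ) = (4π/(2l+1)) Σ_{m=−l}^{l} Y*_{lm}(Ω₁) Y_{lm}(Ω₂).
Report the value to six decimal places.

-0.321510

Term-by-term m-sum for l=2 (normalisation 4π/5 = 2.513274):
  term(m=-2) = -0.024157-0.011866i   from Y*(Ω₁)=+0.356547-0.000922i, Y(Ω₂)=-0.067665-0.033456i
  term(m=-1) = +0.014275-0.061437i   from Y*(Ω₁)=-0.205900+0.000266i, Y(Ω₂)=-0.069716+0.298293i
  term(m=+0) = -0.108162-0.000000i   from Y*(Ω₁)=-0.242578-0.000000i, Y(Ω₂)=+0.445885+0.000000i
  term(m=+1) = +0.014275+0.061437i   from Y*(Ω₁)=+0.205900+0.000266i, Y(Ω₂)=+0.069716+0.298293i
  term(m=+2) = -0.024157+0.011866i   from Y*(Ω₁)=+0.356547+0.000922i, Y(Ω₂)=-0.067665+0.033456i
Σ over m = -0.127925+0.000000i; ×(4π/5) → -0.321510+0.000000i. Real part: -0.321510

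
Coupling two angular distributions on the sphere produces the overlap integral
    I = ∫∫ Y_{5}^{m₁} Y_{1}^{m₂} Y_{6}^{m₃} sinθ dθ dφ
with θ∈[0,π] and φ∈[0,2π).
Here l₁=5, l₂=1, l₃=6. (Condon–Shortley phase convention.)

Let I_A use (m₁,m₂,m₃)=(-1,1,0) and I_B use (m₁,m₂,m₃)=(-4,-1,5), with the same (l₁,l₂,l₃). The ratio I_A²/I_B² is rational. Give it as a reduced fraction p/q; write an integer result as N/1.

3/11

Shared (l₁,l₂,l₃)=(5,1,6): N and (l;000)² cancel in I_A²/I_B².
A: Δ = 0!·10!·2!/13! = 1/858; Racah Σ t=0..0: t=0:+1/34560 = 1/34560; ⇒ 3j(5 1 6; -1 1 0)² = 5/286, sgn +1
B: Δ = 0!·10!·2!/13! = 1/858; Racah Σ t=0..0: t=0:+1/725760 = 1/725760; ⇒ 3j(5 1 6; -4 -1 5)² = 5/78, sgn -1
I_A²/I_B² = (5/286)/(5/78) = 3/11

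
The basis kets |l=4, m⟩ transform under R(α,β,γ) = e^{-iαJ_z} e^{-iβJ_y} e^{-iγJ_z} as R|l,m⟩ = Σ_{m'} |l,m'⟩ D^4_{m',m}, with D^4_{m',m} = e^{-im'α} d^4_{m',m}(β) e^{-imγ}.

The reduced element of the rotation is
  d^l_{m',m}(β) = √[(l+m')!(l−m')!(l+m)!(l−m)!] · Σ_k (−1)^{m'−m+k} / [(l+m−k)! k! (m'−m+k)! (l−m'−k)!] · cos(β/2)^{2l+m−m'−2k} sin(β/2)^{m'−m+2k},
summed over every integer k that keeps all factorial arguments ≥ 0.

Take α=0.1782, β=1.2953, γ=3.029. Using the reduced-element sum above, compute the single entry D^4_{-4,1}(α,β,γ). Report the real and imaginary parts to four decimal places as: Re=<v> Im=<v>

First d^4_{-4,1}(β=1.2953), then the phase factors e^{-i(-4)α} and e^{-i(1)γ}:
c=cos(1.295300/2)=0.797504, s=sin(1.295300/2)=0.603314; N=√[1·40320·120·6]=5387.986637
The bounds max(0,m−m')=5 and min(l+m,l−m')=5 give 1 term
  k=5: (−1)^0·5387.9866/(720)·0.7975^3·0.6033^5 = +0.303395
d^4_{-4,1}(1.2953) = +0.303395
Attach z-rotation phases: D = e^{-i(-4)(0.1782)}·(+0.303395)·e^{-i(1)(3.0290)} = -0.205784-0.222939i

Re=-0.2058 Im=-0.2229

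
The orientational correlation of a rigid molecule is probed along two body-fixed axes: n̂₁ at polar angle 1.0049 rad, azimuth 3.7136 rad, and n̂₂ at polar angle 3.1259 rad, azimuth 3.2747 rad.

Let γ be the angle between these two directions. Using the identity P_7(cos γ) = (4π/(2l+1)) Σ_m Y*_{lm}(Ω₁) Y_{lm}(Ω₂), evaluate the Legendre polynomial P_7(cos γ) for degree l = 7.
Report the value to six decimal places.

Summing Y*_{l m}(θ₁,φ₁)·Y_{l m}(θ₂,φ₂) over m ∈ [−7, 7]; prefactor 4π/(2·7+1) = 0.837758:
  term(m=-7) = (-0.000000, 0.000000)   from Y*(Ω₁)=(0.099332, 0.115955), Y(Ω₂)=(-0.000000, 0.000000)
  term(m=-6) = (0.000000, -0.000000)   from Y*(Ω₁)=(-0.347680, -0.103923), Y(Ω₂)=(-0.000000, 0.000000)
  term(m=-5) = (-0.000000, 0.000000)   from Y*(Ω₁)=(0.413468, -0.119591), Y(Ω₂)=(-0.000000, 0.000000)
  term(m=-4) = (0.000000, -0.000000)   from Y*(Ω₁)=(-0.096804, 0.110990), Y(Ω₂)=(-0.000000, 0.000000)
  term(m=-3) = (-0.000002, -0.000009)   from Y*(Ω₁)=(-0.040014, 0.273592), Y(Ω₂)=(-0.000031, 0.000013)
  term(m=-2) = (0.000339, 0.000408)   from Y*(Ω₁)=(-0.118878, -0.261425), Y(Ω₂)=(-0.001782, 0.000486)
  term(m=-1) = (0.009668, 0.004538)   from Y*(Ω₁)=(-0.140222, -0.090276), Y(Ω₂)=(-0.063475, 0.008499)
  term(m=+0) = (-0.337873, 0.000000)   from Y*(Ω₁)=(0.310321, -0.000000), Y(Ω₂)=(-1.088785, 0.000000)
  term(m=+1) = (0.009668, -0.004538)   from Y*(Ω₁)=(0.140222, -0.090276), Y(Ω₂)=(0.063475, 0.008499)
  term(m=+2) = (0.000339, -0.000408)   from Y*(Ω₁)=(-0.118878, 0.261425), Y(Ω₂)=(-0.001782, -0.000486)
  term(m=+3) = (-0.000002, 0.000009)   from Y*(Ω₁)=(0.040014, 0.273592), Y(Ω₂)=(0.000031, 0.000013)
  term(m=+4) = (0.000000, 0.000000)   from Y*(Ω₁)=(-0.096804, -0.110990), Y(Ω₂)=(-0.000000, -0.000000)
  term(m=+5) = (-0.000000, -0.000000)   from Y*(Ω₁)=(-0.413468, -0.119591), Y(Ω₂)=(0.000000, 0.000000)
  term(m=+6) = (0.000000, 0.000000)   from Y*(Ω₁)=(-0.347680, 0.103923), Y(Ω₂)=(-0.000000, -0.000000)
  term(m=+7) = (-0.000000, -0.000000)   from Y*(Ω₁)=(-0.099332, 0.115955), Y(Ω₂)=(0.000000, 0.000000)
Accumulated sum (-0.317864, -0.000000); after 4π/(2l+1) scaling, (-0.266293, -0.000000) ⇒ P_7 = -0.266293

-0.266293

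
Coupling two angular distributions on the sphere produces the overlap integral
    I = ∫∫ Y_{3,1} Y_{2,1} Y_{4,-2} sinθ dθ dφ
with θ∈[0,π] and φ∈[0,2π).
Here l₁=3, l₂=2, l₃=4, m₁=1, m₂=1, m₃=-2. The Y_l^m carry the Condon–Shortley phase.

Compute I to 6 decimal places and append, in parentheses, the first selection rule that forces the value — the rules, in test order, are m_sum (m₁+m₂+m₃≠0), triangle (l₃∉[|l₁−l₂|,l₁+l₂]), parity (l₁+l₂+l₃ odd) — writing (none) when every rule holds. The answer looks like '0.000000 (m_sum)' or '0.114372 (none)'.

0.000000 (parity)

Σlᵢ=9 odd — θ-integrand is odd under cosθ→−cosθ; I=0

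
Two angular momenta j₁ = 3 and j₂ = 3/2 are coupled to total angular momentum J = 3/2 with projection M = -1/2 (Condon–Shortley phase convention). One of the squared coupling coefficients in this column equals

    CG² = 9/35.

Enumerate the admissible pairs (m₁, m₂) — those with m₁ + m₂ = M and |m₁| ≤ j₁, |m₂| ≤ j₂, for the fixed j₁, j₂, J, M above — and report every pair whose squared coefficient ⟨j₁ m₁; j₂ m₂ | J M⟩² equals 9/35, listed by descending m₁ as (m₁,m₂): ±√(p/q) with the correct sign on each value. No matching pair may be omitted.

Admissible pairs with m₁+m₂ = M = -1/2: (-2,3/2), (-1,1/2), (0,-1/2), (1,-3/2)
  (m₁,m₂)=(1,-3/2): CG² = 4/35, CG = +√(4/35)
  (m₁,m₂)=(0,-1/2): CG² = 9/35, CG = −√(9/35)   ← matches the target
  (m₁,m₂)=(-1,1/2): CG² = 12/35, CG = +√(12/35)
  (m₁,m₂)=(-2,3/2): CG² = 2/7, CG = −√(2/7)
Pairs with CG² = 9/35: (0,-1/2): −√(9/35)

(0,-1/2): −√(9/35)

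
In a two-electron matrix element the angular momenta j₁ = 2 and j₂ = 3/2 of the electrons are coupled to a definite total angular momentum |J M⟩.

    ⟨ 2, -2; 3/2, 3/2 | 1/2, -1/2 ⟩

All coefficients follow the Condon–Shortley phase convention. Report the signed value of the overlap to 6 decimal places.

j₁+j₂−J=3  J+j₁−j₂=1  J−j₁+j₂=0  j₁+j₂+J+1=5
(j₁±m₁, j₂±m₂, J±M) = (0,4,3,0,0,1)
P² = 72/5
sum k=3..3:
  [3] −1/6 = -1/6
S = -1/6
C² = P²·S² = 2/5 ; C = -0.632456

−√(2/5) = -0.632456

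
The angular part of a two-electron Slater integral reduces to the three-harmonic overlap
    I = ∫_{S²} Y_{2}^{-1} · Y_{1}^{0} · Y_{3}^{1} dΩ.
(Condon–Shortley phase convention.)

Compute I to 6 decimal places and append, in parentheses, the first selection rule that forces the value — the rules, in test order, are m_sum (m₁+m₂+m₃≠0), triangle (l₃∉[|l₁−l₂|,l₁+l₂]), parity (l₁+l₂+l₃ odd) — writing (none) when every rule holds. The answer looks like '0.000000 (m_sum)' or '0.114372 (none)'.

-0.233597 (none)

Rules hold: Σm=0, L=6 even, 1≤3≤3.
N = 5·3·7 = 105
Δ = 0!·4!·2!/7! = 1/105
Racah Σ t=0..0: t=0:+1/4 = 1/4
⇒ 3j(2 1 3; 0 0 0)² = 3/35, sgn -1
Racah Σ t=0..0: t=0:+1/6 = 1/6
⇒ 3j(2 1 3; -1 0 1)² = 8/105, sgn +1
4πI² = N·(3j₀)²·(3jₘ)² = 24/35
I = -1·√(0.685714/4π) = -0.23359668
No selection rule forces the value: the integral is nonzero (none).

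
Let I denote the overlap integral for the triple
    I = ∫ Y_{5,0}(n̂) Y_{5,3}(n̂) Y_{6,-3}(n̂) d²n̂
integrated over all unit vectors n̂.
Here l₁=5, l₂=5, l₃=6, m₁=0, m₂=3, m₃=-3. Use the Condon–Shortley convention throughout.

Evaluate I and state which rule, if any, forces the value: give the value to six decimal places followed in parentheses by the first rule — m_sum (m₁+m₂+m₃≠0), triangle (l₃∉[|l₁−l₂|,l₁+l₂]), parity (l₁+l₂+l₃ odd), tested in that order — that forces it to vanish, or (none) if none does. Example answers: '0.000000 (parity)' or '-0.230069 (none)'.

0.132857 (none)

Rules hold: Σm=0, L=16 even, 0≤6≤10.
N = 11·11·13 = 1573
Δ = 4!·6!·6!/17! = 1/28588560
Racah Σ t=0..4: t=0:+1/345600 t=1:−1/13824 t=2:+1/5184 t=3:−1/13824 t=4:+1/345600 = 7/129600
⇒ 3j(5 5 6; 0 0 0)² = 80/7293, sgn +1
Racah Σ t=2..4: t=2:+1/103680 t=3:−1/34560 t=4:+1/138240 = -1/82944
⇒ 3j(5 5 6; 0 3 -3)² = 125/9724, sgn +1
4πI² = N·(3j₀)²·(3jₘ)² = 2500/11271
I = +1·√(0.221808/4π) = 0.13285682
No selection rule forces the value: the integral is nonzero (none).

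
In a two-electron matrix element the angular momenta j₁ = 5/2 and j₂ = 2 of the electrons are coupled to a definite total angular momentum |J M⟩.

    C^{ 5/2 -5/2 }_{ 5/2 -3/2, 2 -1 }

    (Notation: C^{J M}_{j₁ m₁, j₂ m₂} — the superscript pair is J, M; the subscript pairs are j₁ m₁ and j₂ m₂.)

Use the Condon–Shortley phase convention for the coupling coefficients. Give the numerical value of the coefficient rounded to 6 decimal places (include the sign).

-0.654654  (= −√(3/7))

triangle: 2!*3!*2!/8! = 24/40320
(j±m)!: 1!*4!*1!*3!*0!*5! = 17280
prefactor² = (2J+1)*Δ*N² = 432/7
  k=1: −1/(1!*1!*3!*0!*0!*2!) = -1/12
Σ = -1/12  ⇒  CG² = 432/7*(-1/12)² = 3/7
CG = −√(3/7) = -0.654654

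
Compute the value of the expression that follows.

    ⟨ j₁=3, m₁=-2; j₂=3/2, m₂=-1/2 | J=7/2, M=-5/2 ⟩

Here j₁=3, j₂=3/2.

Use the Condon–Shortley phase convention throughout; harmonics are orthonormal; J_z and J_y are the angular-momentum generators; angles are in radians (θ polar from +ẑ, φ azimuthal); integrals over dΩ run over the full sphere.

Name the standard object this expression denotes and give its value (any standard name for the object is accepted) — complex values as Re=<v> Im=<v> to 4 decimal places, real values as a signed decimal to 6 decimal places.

This is a Clebsch–Gordan (vector-coupling) coefficient.
j₁+j₂−J=1  J+j₁−j₂=5  J−j₁+j₂=2  j₁+j₂+J+1=9
(j₁±m₁, j₂±m₂, J±M) = (1,5,1,2,1,6)
P² = 6400/7
sum k=0..1:
  [0] +1/120 = 1/120
  [1] −1/48 = -1/48
S = -1/80
C² = P²·S² = 1/7 ; C = -0.377964

Clebsch–Gordan coefficient, −√(1/7) ≈ -0.377964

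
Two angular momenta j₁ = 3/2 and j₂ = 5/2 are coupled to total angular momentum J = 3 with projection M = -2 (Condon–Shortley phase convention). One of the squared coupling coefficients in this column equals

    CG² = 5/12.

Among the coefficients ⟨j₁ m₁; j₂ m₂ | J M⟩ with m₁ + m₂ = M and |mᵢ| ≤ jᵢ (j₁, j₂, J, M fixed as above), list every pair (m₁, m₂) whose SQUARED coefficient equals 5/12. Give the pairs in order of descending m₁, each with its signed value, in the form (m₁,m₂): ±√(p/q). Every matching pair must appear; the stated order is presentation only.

(1/2,-5/2): +√(5/12)

Admissible pairs with m₁+m₂ = M = -2: (-3/2,-1/2), (-1/2,-3/2), (1/2,-5/2)
  (m₁,m₂)=(1/2,-5/2): CG² = 5/12, CG = +√(5/12)   ← matches the target
  (m₁,m₂)=(-1/2,-3/2): CG² = 1/12, CG = +√(1/12)
  (m₁,m₂)=(-3/2,-1/2): CG² = 1/2, CG = −√(1/2)
Pairs with CG² = 5/12: (1/2,-5/2): +√(5/12)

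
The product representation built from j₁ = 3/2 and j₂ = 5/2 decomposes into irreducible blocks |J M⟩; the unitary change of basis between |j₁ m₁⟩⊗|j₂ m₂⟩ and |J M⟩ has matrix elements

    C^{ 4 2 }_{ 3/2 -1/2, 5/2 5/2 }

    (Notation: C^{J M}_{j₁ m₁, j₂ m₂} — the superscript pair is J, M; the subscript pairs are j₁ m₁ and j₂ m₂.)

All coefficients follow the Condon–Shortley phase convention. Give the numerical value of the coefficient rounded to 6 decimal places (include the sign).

+0.327327

triangle: 0!·3!·5!/9! = 720/362880
(j±m)!: 1!·2!·5!·0!·6!·2! = 345600
prefactor² = (2J+1)·Δ·N² = 43200/7
  k=0: +1/(0!·0!·2!·5!·1!·0!) = 1/240
Σ = 1/240  ⇒  CG² = 43200/7·(1/240)² = 3/28
CG = +√(3/28) = +0.327327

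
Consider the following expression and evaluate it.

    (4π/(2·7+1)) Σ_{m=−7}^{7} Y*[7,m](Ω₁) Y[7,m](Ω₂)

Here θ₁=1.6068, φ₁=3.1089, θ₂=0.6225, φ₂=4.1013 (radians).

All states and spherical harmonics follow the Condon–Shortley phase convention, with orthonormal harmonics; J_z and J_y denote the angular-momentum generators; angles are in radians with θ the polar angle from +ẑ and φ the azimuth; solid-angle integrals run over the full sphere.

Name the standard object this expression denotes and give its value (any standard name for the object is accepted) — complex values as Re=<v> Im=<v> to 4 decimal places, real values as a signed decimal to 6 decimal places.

This sum is the spherical-harmonic addition theorem: it equals the Legendre polynomial P_l(cos γ) of the angle γ between the two directions.
Addition theorem: P_7(cos γ) = (4π/15) Σ_m Y*_{lm}(Ω₁) Y_{lm}(Ω₂), m = −7…7:
  term(m=-7) = (0.004492, -0.003513)   from Y*(Ω₁)=(-0.484798, 0.112924), Y(Ω₂)=(-0.010390, 0.004825)
  term(m=-6) = (-0.003792, -0.001294)   from Y*(Ω₁)=(-0.065800, 0.013075), Y(Ω₂)=(0.051684, 0.029933)
  term(m=-5) = (-0.016650, -0.065312)   from Y*(Ω₁)=(0.354787, -0.058517), Y(Ω₂)=(-0.016128, -0.186749)
  term(m=-4) = (-0.020442, 0.022263)   from Y*(Ω₁)=(0.077927, -0.010249), Y(Ω₂)=(-0.294793, 0.246911)
  term(m=-3) = (-0.151335, -0.025105)   from Y*(Ω₁)=(-0.320292, 0.031515), Y(Ω₂)=(0.460322, 0.123674)
  term(m=-2) = (0.006818, 0.015517)   from Y*(Ω₁)=(-0.083390, 0.005460), Y(Ω₂)=(-0.069281, -0.190614)
  term(m=-1) = (0.051335, -0.078629)   from Y*(Ω₁)=(0.307886, -0.010069), Y(Ω₂)=(0.174899, -0.249662)
  term(m=+0) = (-0.026586, 0.000000)   from Y*(Ω₁)=(0.085028, -0.000000), Y(Ω₂)=(-0.312675, 0.000000)
  term(m=+1) = (0.051335, 0.078629)   from Y*(Ω₁)=(-0.307886, -0.010069), Y(Ω₂)=(-0.174899, -0.249662)
  term(m=+2) = (0.006818, -0.015517)   from Y*(Ω₁)=(-0.083390, -0.005460), Y(Ω₂)=(-0.069281, 0.190614)
  term(m=+3) = (-0.151335, 0.025105)   from Y*(Ω₁)=(0.320292, 0.031515), Y(Ω₂)=(-0.460322, 0.123674)
  term(m=+4) = (-0.020442, -0.022263)   from Y*(Ω₁)=(0.077927, 0.010249), Y(Ω₂)=(-0.294793, -0.246911)
  term(m=+5) = (-0.016650, 0.065312)   from Y*(Ω₁)=(-0.354787, -0.058517), Y(Ω₂)=(0.016128, -0.186749)
  term(m=+6) = (-0.003792, 0.001294)   from Y*(Ω₁)=(-0.065800, -0.013075), Y(Ω₂)=(0.051684, -0.029933)
  term(m=+7) = (0.004492, 0.003513)   from Y*(Ω₁)=(0.484798, 0.112924), Y(Ω₂)=(0.010390, 0.004825)
Total Σ_m = (-0.285733, 0.000000). Multiply by 0.837758: (-0.239375, 0.000000). P_7(cos γ) = -0.239375

Legendre polynomial (addition theorem), -0.239375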